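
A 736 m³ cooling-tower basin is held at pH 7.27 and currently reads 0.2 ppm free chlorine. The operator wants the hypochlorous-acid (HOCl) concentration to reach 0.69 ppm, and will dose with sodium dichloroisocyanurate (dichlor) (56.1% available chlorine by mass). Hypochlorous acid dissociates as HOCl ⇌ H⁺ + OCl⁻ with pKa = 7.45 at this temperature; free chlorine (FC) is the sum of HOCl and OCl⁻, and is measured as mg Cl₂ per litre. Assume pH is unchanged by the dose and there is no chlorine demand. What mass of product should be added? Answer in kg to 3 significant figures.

1.24 kg

Volume: 736 m³ = 736,000 L.
[OCl⁻]/[HOCl] = 10^(pH − pKa) = 10^(7.27 − 7.45) = 0.6607; fraction as HOCl = 1/(1 + 0.6607) = 0.6022.
Free chlorine required for 0.69 ppm HOCl: 0.69 / 0.6022 = 1.146 ppm.
FC to add: 1.146 − 0.2 = 0.9459 mg/L as Cl₂.
Cl₂ equivalent: 0.9459 mg/L × 736,000 L = 696.2 g.
Product at 56.1% available Cl: 696.2 / 0.561 = 1241 g.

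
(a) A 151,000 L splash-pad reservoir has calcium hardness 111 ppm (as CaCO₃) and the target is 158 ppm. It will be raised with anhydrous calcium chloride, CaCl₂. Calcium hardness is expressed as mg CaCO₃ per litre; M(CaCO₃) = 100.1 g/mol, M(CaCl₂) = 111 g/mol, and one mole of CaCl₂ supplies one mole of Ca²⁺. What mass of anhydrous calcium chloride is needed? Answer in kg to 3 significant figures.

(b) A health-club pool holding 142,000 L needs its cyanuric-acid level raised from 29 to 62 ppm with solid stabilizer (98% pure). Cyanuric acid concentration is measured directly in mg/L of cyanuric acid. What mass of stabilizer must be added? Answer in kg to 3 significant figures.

(a) 7.87 kg; (b) 4.78 kg

(a) Hardness to add: (158 − 111) = 47 mg/L as CaCO₃ × 151,000 L = 7097 g as CaCO₃.
(a) Moles of Ca²⁺ (1 mol Ca²⁺ ≡ 1 mol CaCO₃): 7097 / 100.1 g/mol = 70.9 mol.
(a) Mass of CaCl₂: 70.9 × 111 = 7870 g.

(b) CYA to add: (62 − 29) = 33 mg/L × 142,000 L = 4686 g cyanuric acid.
(b) At 98% purity: 4686 / 0.98 = 4782 g product.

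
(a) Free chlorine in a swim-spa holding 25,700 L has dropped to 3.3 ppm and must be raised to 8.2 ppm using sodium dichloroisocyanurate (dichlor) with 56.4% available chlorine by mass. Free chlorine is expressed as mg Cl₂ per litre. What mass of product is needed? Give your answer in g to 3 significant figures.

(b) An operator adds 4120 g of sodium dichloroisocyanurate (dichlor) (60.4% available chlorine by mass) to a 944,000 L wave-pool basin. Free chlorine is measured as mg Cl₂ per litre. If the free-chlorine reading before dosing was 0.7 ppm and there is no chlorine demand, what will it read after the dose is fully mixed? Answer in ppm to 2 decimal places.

(a) Chlorine deficit: 8.2 − 3.3 = 4.9 ppm = 4.9 mg/L as Cl₂.
(a) Cl₂ equivalent needed: 4.9 mg/L × 25,700 L = 125,900 mg = 125.9 g.
(a) Product at 56.4% available chlorine: 125.9 / 0.564 = 223.3 g.

(b) Available chlorine delivered: 4120 g × 0.604 = 2488 g as Cl₂.
(b) Concentration rise: 2488 g / 944,000 L = 2.636 mg/L = 2.64 ppm.
(b) Final FC: 0.7 + 2.64 = 3.34 ppm.

(a) 223 g; (b) 3.34 ppm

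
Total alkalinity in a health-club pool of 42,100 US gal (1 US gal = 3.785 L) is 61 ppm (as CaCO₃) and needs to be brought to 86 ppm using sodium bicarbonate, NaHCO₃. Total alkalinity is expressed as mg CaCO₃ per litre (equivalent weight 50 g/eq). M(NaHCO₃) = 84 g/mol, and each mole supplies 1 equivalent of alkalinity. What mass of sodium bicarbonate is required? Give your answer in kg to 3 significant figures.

Volume: 42,100 US gal × 3.785 L/gal = 159,348 L.
Alkalinity to add: (86 − 61) = 25 mg/L as CaCO₃ × 159,348 L = 3984 g as CaCO₃.
Equivalents: 3984 g ÷ 50 g/eq = 79.67 eq.
NaHCO₃ supplies 1 eq per mole → 79.67 mol.
Mass: 79.67 mol × 84 g/mol = 6693 g.

6.69 kg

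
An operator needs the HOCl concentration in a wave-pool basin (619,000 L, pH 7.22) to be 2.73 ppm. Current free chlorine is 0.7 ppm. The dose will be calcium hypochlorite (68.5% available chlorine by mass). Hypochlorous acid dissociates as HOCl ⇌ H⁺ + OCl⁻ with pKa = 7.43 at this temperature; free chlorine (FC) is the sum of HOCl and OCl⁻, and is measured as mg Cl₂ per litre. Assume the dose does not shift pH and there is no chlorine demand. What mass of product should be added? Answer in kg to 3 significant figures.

3.36 kg

[OCl⁻]/[HOCl] = 10^(pH − pKa) = 10^(7.22 − 7.43) = 0.6166; fraction as HOCl = 1/(1 + 0.6166) = 0.6186.
Free chlorine required for 2.73 ppm HOCl: 2.73 / 0.6186 = 4.413 ppm.
FC to add: 4.413 − 0.7 = 3.713 mg/L as Cl₂.
Cl₂ equivalent: 3.713 mg/L × 619,000 L = 2299 g.
Product at 68.5% available Cl: 2299 / 0.685 = 3356 g.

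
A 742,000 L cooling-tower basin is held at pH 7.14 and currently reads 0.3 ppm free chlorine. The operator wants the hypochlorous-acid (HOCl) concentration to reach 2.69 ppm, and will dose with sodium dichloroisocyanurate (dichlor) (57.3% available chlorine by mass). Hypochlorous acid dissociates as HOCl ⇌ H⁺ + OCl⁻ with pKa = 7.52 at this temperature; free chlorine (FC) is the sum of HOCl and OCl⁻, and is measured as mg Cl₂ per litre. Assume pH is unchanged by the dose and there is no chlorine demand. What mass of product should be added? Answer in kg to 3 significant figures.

[OCl⁻]/[HOCl] = 10^(pH − pKa) = 10^(7.14 − 7.52) = 0.4169; fraction as HOCl = 1/(1 + 0.4169) = 0.7058.
Free chlorine required for 2.69 ppm HOCl: 2.69 / 0.7058 = 3.811 ppm.
FC to add: 3.811 − 0.3 = 3.511 mg/L as Cl₂.
Cl₂ equivalent: 3.511 mg/L × 742,000 L = 2605 g.
Product at 57.3% available Cl: 2605 / 0.573 = 4547 g.

4.55 kg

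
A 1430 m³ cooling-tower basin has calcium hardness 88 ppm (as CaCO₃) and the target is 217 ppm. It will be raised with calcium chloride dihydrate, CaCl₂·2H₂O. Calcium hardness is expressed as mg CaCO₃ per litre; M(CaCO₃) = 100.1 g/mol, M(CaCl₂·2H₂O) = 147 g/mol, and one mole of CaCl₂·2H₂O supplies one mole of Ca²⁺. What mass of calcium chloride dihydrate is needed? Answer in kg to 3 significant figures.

271 kg

Volume: 1430 m³ = 1,430,000 L.
Hardness to add: (217 − 88) = 129 mg/L as CaCO₃ × 1,430,000 L = 184,500 g as CaCO₃.
Moles of Ca²⁺ (1 mol Ca²⁺ ≡ 1 mol CaCO₃): 184,500 / 100.1 g/mol = 1843 mol.
Mass of CaCl₂·2H₂O: 1843 × 147 = 270,900 g.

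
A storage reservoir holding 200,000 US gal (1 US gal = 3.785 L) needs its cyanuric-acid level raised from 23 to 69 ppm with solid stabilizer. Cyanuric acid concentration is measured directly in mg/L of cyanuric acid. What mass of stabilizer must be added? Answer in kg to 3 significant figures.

34.8 kg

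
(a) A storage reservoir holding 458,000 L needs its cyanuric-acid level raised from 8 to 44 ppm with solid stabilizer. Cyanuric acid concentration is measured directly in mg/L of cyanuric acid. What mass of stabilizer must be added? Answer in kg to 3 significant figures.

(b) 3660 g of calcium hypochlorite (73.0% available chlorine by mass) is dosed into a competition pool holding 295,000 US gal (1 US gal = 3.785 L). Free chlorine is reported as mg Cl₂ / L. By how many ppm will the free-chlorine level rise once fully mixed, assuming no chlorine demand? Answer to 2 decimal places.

(a) 16.5 kg; (b) 2.39 ppm

(a) CYA to add: (44 − 8) = 36 mg/L × 458,000 L = 16,490 g cyanuric acid.

(b) Volume: 295,000 US gal × 3.785 L/gal = 1,116,575 L.
(b) Available chlorine delivered: 3660 g × 0.73 = 2672 g as Cl₂.
(b) Concentration rise: 2672 g / 1,116,575 L = 2.393 mg/L = 2.39 ppm.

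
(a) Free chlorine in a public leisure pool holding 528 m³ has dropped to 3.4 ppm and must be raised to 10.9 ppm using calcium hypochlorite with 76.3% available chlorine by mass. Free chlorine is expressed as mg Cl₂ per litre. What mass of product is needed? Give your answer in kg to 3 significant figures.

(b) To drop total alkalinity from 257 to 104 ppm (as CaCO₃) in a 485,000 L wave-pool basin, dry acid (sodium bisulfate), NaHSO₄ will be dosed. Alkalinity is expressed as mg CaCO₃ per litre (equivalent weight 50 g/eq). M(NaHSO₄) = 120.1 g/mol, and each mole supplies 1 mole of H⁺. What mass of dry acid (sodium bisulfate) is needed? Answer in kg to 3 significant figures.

(a) Volume: 528 m³ = 528,000 L.
(a) Chlorine deficit: 10.9 − 3.4 = 7.5 ppm = 7.5 mg/L as Cl₂.
(a) Cl₂ equivalent needed: 7.5 mg/L × 528,000 L = 3,960,000 mg = 3960 g.
(a) Product at 76.3% available chlorine: 3960 / 0.763 = 5190 g.

(b) Alkalinity to neutralize: (257 − 104) = 153 mg/L as CaCO₃ × 485,000 L = 74,200 g as CaCO₃.
(b) Equivalents of H⁺ required: 74,200 ÷ 50 g/eq = 1484 eq = 1484 mol NaHSO₄.
(b) Mass of NaHSO₄: 1484 × 120.1 = 178,200 g.

(a) 5.19 kg; (b) 178 kg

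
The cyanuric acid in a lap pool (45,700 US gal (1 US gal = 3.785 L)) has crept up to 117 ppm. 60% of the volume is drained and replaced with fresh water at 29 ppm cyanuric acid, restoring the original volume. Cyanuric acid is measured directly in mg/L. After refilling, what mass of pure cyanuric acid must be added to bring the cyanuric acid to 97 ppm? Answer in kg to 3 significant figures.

5.67 kg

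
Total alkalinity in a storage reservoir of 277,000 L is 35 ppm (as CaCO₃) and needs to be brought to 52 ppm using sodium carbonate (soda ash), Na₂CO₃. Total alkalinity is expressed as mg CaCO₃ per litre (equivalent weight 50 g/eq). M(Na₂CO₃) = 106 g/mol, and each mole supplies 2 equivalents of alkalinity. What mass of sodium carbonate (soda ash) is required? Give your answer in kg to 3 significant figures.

4.99 kg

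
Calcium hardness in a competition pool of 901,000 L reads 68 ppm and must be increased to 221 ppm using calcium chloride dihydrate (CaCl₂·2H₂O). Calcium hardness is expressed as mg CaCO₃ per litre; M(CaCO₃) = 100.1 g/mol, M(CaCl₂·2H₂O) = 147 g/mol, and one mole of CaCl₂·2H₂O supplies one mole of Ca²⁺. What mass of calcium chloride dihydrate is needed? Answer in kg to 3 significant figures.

202 kg

Hardness to add: (221 − 68) = 153 mg/L as CaCO₃ × 901,000 L = 137,900 g as CaCO₃.
Moles of Ca²⁺ (1 mol Ca²⁺ ≡ 1 mol CaCO₃): 137,900 / 100.1 g/mol = 1377 mol.
Mass of CaCl₂·2H₂O: 1377 × 147 = 202,400 g.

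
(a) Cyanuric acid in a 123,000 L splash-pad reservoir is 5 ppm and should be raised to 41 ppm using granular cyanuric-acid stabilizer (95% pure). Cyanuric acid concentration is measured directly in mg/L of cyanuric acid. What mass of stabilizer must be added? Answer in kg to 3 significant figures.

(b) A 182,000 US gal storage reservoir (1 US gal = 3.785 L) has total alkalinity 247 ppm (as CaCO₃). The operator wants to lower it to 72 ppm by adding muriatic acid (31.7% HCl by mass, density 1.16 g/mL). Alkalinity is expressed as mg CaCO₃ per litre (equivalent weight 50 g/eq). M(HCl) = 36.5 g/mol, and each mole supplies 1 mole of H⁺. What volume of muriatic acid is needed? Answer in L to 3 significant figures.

(a) 4.66 kg; (b) 239 L

(a) CYA to add: (41 − 5) = 36 mg/L × 123,000 L = 4428 g cyanuric acid.
(a) At 95% purity: 4428 / 0.95 = 4661 g product.

(b) Volume: 182,000 US gal × 3.785 L/gal = 688,870 L.
(b) Alkalinity to neutralize: (247 − 72) = 175 mg/L as CaCO₃ × 688,870 L = 120,600 g as CaCO₃.
(b) Equivalents of H⁺ required: 120,600 ÷ 50 g/eq = 2411 eq = 2411 mol HCl.
(b) Mass of HCl: 2411 × 36.5 = 88,000 g.
(b) Mass of 31.7% solution: 88,000 / 0.317 = 277,600 g.
(b) Volume: 277,600 g ÷ 1.16 g/mL = 239,300 mL.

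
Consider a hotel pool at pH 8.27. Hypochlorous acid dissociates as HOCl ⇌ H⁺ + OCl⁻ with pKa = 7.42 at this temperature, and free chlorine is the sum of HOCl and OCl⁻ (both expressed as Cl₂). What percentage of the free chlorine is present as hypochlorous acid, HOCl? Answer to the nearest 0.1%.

12.4%

[OCl⁻]/[HOCl] = 10^(pH − pKa) = 10^(8.27 − 7.42) = 10^0.85 = 7.079.
Fraction as HOCl = 1 / (1 + 7.079) = 0.1238.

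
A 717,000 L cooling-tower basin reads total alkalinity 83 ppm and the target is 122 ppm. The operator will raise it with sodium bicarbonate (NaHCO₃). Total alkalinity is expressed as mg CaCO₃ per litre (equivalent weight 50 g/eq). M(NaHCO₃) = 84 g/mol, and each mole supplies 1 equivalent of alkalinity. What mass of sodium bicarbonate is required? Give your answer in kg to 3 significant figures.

47.0 kg

Alkalinity to add: (122 − 83) = 39 mg/L as CaCO₃ × 717,000 L = 27,960 g as CaCO₃.
Equivalents: 27,960 g ÷ 50 g/eq = 559.3 eq.
NaHCO₃ supplies 1 eq per mole → 559.3 mol.
Mass: 559.3 mol × 84 g/mol = 46,980 g.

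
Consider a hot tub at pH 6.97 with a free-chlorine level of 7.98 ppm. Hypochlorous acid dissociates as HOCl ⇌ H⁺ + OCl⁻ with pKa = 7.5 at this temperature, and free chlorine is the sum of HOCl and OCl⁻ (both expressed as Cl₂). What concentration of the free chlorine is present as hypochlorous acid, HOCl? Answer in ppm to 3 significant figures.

6.16 ppm

[OCl⁻]/[HOCl] = 10^(pH − pKa) = 10^(6.97 − 7.5) = 10^-0.53 = 0.2951.
Fraction as HOCl = 1 / (1 + 0.2951) = 0.7721.
HOCl = 0.7721 × 7.98 ppm = 6.162 ppm.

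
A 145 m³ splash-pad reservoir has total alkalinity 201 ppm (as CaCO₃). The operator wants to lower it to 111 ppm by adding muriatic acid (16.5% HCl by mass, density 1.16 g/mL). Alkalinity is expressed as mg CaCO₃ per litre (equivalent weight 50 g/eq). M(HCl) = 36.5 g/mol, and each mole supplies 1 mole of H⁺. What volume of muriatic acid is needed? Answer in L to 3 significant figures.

49.8 L

Volume: 145 m³ = 145,000 L.
Alkalinity to neutralize: (201 − 111) = 90 mg/L as CaCO₃ × 145,000 L = 13,050 g as CaCO₃.
Equivalents of H⁺ required: 13,050 ÷ 50 g/eq = 261 eq = 261 mol HCl.
Mass of HCl: 261 × 36.5 = 9526 g.
Mass of 16.5% solution: 9526 / 0.165 = 57,740 g.
Volume: 57,740 g ÷ 1.16 g/mL = 49,770 mL.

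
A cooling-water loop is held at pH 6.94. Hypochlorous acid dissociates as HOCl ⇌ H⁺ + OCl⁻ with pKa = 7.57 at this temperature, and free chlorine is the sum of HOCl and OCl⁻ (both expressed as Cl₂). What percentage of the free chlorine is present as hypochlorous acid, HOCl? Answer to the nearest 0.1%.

[OCl⁻]/[HOCl] = 10^(pH − pKa) = 10^(6.94 − 7.57) = 10^-0.63 = 0.2344.
Fraction as HOCl = 1 / (1 + 0.2344) = 0.8101.

81.0%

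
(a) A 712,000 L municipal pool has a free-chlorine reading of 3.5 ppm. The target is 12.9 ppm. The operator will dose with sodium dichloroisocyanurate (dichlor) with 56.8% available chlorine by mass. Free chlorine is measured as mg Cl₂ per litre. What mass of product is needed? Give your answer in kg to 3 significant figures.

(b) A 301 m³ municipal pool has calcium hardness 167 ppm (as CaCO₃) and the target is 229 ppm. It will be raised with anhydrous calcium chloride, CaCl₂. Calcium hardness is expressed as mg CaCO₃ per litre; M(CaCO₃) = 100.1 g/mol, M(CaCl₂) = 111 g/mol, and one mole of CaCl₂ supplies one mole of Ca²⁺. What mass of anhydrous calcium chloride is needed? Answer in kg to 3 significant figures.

(a) 11.8 kg; (b) 20.7 kg

(a) Chlorine deficit: 12.9 − 3.5 = 9.4 ppm = 9.4 mg/L as Cl₂.
(a) Cl₂ equivalent needed: 9.4 mg/L × 712,000 L = 6,693,000 mg = 6693 g.
(a) Product at 56.8% available chlorine: 6693 / 0.568 = 11,780 g.

(b) Volume: 301 m³ = 301,000 L.
(b) Hardness to add: (229 − 167) = 62 mg/L as CaCO₃ × 301,000 L = 18,660 g as CaCO₃.
(b) Moles of Ca²⁺ (1 mol Ca²⁺ ≡ 1 mol CaCO₃): 18,660 / 100.1 g/mol = 186.4 mol.
(b) Mass of CaCl₂: 186.4 × 111 = 20,690 g.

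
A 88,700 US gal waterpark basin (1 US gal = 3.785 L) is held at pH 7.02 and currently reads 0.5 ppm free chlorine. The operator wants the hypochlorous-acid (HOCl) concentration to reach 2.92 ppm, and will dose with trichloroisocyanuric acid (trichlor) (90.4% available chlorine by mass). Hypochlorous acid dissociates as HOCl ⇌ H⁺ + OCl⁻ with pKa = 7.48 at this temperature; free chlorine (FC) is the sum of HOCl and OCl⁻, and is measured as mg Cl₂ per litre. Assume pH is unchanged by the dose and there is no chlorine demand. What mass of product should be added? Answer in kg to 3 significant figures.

1.27 kg

Volume: 88,700 US gal × 3.785 L/gal = 335,730 L.
[OCl⁻]/[HOCl] = 10^(pH − pKa) = 10^(7.02 − 7.48) = 0.3467; fraction as HOCl = 1/(1 + 0.3467) = 0.7425.
Free chlorine required for 2.92 ppm HOCl: 2.92 / 0.7425 = 3.932 ppm.
FC to add: 3.932 − 0.5 = 3.432 mg/L as Cl₂.
Cl₂ equivalent: 3.432 mg/L × 335,730 L = 1152 g.
Product at 90.4% available Cl: 1152 / 0.904 = 1275 g.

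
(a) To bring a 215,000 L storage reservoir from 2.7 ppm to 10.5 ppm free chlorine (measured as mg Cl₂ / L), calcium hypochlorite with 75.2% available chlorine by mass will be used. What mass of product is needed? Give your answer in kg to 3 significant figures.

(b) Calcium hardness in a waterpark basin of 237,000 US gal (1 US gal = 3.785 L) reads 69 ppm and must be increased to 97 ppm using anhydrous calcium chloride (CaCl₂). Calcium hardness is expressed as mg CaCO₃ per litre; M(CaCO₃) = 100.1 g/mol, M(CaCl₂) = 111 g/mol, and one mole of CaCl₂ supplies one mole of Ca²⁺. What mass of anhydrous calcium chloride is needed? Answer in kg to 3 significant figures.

(a) 2.23 kg; (b) 27.9 kg

(a) Chlorine deficit: 10.5 − 2.7 = 7.8 ppm = 7.8 mg/L as Cl₂.
(a) Cl₂ equivalent needed: 7.8 mg/L × 215,000 L = 1,677,000 mg = 1677 g.
(a) Product at 75.2% available chlorine: 1677 / 0.752 = 2230 g.

(b) Volume: 237,000 US gal × 3.785 L/gal = 897,045 L.
(b) Hardness to add: (97 − 69) = 28 mg/L as CaCO₃ × 897,045 L = 25,120 g as CaCO₃.
(b) Moles of Ca²⁺ (1 mol Ca²⁺ ≡ 1 mol CaCO₃): 25,120 / 100.1 g/mol = 250.9 mol.
(b) Mass of CaCl₂: 250.9 × 111 = 27,850 g.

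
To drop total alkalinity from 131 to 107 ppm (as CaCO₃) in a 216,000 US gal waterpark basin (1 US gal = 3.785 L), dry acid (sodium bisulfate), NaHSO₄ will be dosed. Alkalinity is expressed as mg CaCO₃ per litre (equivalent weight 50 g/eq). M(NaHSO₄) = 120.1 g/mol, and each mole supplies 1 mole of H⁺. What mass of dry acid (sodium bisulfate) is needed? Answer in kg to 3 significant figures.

Volume: 216,000 US gal × 3.785 L/gal = 817,560 L.
Alkalinity to neutralize: (131 − 107) = 24 mg/L as CaCO₃ × 817,560 L = 19,620 g as CaCO₃.
Equivalents of H⁺ required: 19,620 ÷ 50 g/eq = 392.4 eq = 392.4 mol NaHSO₄.
Mass of NaHSO₄: 392.4 × 120.1 = 47,130 g.

47.1 kg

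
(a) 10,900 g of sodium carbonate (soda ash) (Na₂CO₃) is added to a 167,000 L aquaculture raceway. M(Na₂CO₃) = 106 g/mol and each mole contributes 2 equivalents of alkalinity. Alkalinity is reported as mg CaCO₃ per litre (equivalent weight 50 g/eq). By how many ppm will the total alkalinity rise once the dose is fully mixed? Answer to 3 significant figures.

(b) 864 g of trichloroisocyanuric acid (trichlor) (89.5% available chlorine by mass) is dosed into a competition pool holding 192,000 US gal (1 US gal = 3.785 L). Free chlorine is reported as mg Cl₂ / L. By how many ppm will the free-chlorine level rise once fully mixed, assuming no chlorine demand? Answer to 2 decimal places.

(a) Moles of Na₂CO₃: 10,900 g ÷ 106 g/mol = 102.8 mol → 205.7 eq of alkalinity.
(a) As CaCO₃: 205.7 eq × 50 g/eq = 10,280 g.
(a) Rise: 10,280 g / 167,000 L × 1000 = 61.57 mg/L.

(b) Volume: 192,000 US gal × 3.785 L/gal = 726,720 L.
(b) Available chlorine delivered: 864 g × 0.895 = 773.3 g as Cl₂.
(b) Concentration rise: 773.3 g / 726,720 L = 1.064 mg/L = 1.06 ppm.

(a) 61.6 ppm; (b) 1.06 ppm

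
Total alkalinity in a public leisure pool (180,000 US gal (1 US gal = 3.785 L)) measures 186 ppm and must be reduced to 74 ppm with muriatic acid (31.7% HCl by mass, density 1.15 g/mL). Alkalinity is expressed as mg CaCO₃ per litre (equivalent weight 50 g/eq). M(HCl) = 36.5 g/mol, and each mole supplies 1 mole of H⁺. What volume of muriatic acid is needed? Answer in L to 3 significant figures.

Volume: 180,000 US gal × 3.785 L/gal = 681,300 L.
Alkalinity to neutralize: (186 − 74) = 112 mg/L as CaCO₃ × 681,300 L = 76,310 g as CaCO₃.
Equivalents of H⁺ required: 76,310 ÷ 50 g/eq = 1526 eq = 1526 mol HCl.
Mass of HCl: 1526 × 36.5 = 55,700 g.
Mass of 31.7% solution: 55,700 / 0.317 = 175,700 g.
Volume: 175,700 g ÷ 1.15 g/mL = 152,800 mL.

153 L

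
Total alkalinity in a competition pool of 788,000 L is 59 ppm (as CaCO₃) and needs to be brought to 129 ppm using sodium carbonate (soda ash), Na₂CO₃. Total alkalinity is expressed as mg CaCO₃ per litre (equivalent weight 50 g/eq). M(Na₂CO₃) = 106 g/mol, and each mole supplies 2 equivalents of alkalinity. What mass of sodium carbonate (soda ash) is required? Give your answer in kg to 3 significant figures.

Alkalinity to add: (129 − 59) = 70 mg/L as CaCO₃ × 788,000 L = 55,160 g as CaCO₃.
Equivalents: 55,160 g ÷ 50 g/eq = 1103 eq.
Each mole of Na₂CO₃ supplies 2 eq, so 1103 / 2 = 551.6 mol.
Mass: 551.6 mol × 106 g/mol = 58,470 g.

58.5 kg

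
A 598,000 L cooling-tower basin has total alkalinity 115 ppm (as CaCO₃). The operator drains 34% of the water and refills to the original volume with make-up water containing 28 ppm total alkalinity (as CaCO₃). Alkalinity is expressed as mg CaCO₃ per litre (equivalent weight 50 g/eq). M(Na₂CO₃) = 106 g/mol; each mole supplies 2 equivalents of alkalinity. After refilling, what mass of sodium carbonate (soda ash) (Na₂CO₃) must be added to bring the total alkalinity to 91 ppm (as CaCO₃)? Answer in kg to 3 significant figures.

3.54 kg

After draining 34% and refilling: 115 × 0.66 + 28 × 0.34 = 85.42 ppm.
Deficit to target: 91 − 85.42 = 5.58 mg/L.
As CaCO₃: 5.58 mg/L × 598,000 L = 3337 g; ÷ 50 g/eq ÷ 2 = 33.37 mol Na₂CO₃.
Mass: 33.37 × 106 = 3537 g.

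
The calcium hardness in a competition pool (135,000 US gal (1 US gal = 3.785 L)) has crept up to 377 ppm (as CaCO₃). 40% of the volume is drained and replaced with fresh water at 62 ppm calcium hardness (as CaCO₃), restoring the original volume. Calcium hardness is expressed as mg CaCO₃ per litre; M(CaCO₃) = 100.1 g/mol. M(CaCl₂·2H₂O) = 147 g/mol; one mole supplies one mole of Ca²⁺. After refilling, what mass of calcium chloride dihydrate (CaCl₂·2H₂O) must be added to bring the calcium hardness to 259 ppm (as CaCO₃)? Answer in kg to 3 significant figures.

Volume: 135,000 US gal × 3.785 L/gal = 510,975 L.
After draining 40% and refilling: 377 × 0.60 + 62 × 0.40 = 251 ppm.
Deficit to target: 259 − 251 = 8 mg/L.
As CaCO₃: 8 mg/L × 510,975 L = 4088 g; ÷ 100.1 = 40.84 mol Ca²⁺.
Mass: 40.84 × 147 = 6003 g.

6.00 kg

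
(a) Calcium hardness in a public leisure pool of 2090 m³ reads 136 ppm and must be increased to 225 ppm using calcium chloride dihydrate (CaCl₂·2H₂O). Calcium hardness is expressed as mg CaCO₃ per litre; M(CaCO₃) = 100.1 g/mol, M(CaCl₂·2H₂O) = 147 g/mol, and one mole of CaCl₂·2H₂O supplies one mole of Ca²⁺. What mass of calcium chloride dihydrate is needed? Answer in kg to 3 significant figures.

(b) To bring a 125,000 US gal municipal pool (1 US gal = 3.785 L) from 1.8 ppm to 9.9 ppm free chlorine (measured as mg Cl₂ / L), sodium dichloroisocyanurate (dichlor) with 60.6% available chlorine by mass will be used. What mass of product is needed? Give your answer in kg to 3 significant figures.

(a) Volume: 2090 m³ = 2,090,000 L.
(a) Hardness to add: (225 − 136) = 89 mg/L as CaCO₃ × 2,090,000 L = 186,000 g as CaCO₃.
(a) Moles of Ca²⁺ (1 mol Ca²⁺ ≡ 1 mol CaCO₃): 186,000 / 100.1 g/mol = 1858 mol.
(a) Mass of CaCl₂·2H₂O: 1858 × 147 = 273,200 g.

(b) Volume: 125,000 US gal × 3.785 L/gal = 473,125 L.
(b) Chlorine deficit: 9.9 − 1.8 = 8.1 ppm = 8.1 mg/L as Cl₂.
(b) Cl₂ equivalent needed: 8.1 mg/L × 473,125 L = 3,832,000 mg = 3832 g.
(b) Product at 60.6% available chlorine: 3832 / 0.606 = 6324 g.

(a) 273 kg; (b) 6.32 kg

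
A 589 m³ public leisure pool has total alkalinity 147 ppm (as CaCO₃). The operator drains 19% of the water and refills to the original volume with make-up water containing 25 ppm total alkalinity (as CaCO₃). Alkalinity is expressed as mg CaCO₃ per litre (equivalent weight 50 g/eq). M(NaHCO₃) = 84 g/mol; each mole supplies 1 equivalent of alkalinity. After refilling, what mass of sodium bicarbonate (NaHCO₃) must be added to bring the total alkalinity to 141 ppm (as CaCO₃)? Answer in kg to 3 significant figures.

Volume: 589 m³ = 589,000 L.
After draining 19% and refilling: 147 × 0.81 + 25 × 0.19 = 123.82 ppm.
Deficit to target: 141 − 123.82 = 17.18 mg/L.
As CaCO₃: 17.18 mg/L × 589,000 L = 10,120 g; ÷ 50 g/eq ÷ 1 = 202.4 mol NaHCO₃.
Mass: 202.4 × 84 = 17,000 g.

17.0 kg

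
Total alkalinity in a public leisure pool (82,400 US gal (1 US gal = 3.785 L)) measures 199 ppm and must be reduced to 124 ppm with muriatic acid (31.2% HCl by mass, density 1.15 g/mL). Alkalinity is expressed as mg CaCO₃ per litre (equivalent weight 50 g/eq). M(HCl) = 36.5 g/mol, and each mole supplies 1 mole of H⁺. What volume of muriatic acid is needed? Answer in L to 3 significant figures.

47.6 L

Volume: 82,400 US gal × 3.785 L/gal = 311,884 L.
Alkalinity to neutralize: (199 − 124) = 75 mg/L as CaCO₃ × 311,884 L = 23,390 g as CaCO₃.
Equivalents of H⁺ required: 23,390 ÷ 50 g/eq = 467.8 eq = 467.8 mol HCl.
Mass of HCl: 467.8 × 36.5 = 17,080 g.
Mass of 31.2% solution: 17,080 / 0.312 = 54,730 g.
Volume: 54,730 g ÷ 1.15 g/mL = 47,590 mL.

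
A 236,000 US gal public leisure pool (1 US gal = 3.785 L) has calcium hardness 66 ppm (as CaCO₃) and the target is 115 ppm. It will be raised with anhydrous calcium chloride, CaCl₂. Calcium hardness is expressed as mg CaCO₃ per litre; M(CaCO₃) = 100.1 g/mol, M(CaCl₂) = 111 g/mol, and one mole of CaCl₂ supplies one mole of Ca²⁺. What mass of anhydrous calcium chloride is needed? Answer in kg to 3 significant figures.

48.5 kg

Volume: 236,000 US gal × 3.785 L/gal = 893,260 L.
Hardness to add: (115 − 66) = 49 mg/L as CaCO₃ × 893,260 L = 43,770 g as CaCO₃.
Moles of Ca²⁺ (1 mol Ca²⁺ ≡ 1 mol CaCO₃): 43,770 / 100.1 g/mol = 437.3 mol.
Mass of CaCl₂: 437.3 × 111 = 48,540 g.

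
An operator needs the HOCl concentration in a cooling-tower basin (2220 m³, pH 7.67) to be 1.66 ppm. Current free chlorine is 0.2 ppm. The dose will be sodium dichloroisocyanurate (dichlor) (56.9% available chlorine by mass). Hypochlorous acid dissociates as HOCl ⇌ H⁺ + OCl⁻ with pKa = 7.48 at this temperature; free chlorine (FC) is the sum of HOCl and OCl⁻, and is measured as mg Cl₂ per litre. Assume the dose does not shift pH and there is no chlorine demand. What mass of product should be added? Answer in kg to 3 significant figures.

15.7 kg

Volume: 2220 m³ = 2,220,000 L.
[OCl⁻]/[HOCl] = 10^(pH − pKa) = 10^(7.67 − 7.48) = 1.549; fraction as HOCl = 1/(1 + 1.549) = 0.3923.
Free chlorine required for 1.66 ppm HOCl: 1.66 / 0.3923 = 4.231 ppm.
FC to add: 4.231 − 0.2 = 4.031 mg/L as Cl₂.
Cl₂ equivalent: 4.031 mg/L × 2,220,000 L = 8949 g.
Product at 56.9% available Cl: 8949 / 0.569 = 15,730 g.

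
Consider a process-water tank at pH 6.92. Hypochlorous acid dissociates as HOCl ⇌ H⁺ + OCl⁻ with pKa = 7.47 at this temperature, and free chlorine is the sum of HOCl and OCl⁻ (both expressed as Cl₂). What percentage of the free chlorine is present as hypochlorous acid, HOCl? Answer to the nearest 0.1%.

[OCl⁻]/[HOCl] = 10^(pH − pKa) = 10^(6.92 − 7.47) = 10^-0.55 = 0.2818.
Fraction as HOCl = 1 / (1 + 0.2818) = 0.7801.

78.0%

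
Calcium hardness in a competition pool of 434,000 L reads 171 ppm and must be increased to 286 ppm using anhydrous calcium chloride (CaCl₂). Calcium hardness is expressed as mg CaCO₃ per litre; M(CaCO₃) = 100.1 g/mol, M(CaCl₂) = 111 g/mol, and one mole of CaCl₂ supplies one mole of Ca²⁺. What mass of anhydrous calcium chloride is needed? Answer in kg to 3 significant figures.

Hardness to add: (286 − 171) = 115 mg/L as CaCO₃ × 434,000 L = 49,910 g as CaCO₃.
Moles of Ca²⁺ (1 mol Ca²⁺ ≡ 1 mol CaCO₃): 49,910 / 100.1 g/mol = 498.6 mol.
Mass of CaCl₂: 498.6 × 111 = 55,340 g.

55.3 kg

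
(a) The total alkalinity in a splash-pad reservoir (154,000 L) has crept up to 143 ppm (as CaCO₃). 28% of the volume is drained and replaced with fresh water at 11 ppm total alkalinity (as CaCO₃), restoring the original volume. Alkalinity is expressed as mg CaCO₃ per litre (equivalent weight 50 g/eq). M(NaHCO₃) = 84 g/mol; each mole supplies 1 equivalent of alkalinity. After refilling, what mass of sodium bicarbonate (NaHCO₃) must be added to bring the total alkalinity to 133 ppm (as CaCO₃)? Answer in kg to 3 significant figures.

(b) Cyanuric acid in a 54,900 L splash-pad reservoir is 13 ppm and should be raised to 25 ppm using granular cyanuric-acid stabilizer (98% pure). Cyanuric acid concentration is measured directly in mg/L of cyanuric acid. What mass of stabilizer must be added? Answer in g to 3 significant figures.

(a) 6.98 kg; (b) 672 g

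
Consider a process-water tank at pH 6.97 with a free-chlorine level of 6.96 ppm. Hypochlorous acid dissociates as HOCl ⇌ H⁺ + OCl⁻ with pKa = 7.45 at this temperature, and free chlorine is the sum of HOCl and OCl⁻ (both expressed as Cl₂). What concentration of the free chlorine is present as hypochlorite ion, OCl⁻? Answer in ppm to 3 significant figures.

[OCl⁻]/[HOCl] = 10^(pH − pKa) = 10^(6.97 − 7.45) = 10^-0.48 = 0.3311.
Fraction as HOCl = 1 / (1 + 0.3311) = 0.7512.
OCl⁻ = (1 − 0.7512) × 6.96 ppm = 1.731 ppm.

1.73 ppm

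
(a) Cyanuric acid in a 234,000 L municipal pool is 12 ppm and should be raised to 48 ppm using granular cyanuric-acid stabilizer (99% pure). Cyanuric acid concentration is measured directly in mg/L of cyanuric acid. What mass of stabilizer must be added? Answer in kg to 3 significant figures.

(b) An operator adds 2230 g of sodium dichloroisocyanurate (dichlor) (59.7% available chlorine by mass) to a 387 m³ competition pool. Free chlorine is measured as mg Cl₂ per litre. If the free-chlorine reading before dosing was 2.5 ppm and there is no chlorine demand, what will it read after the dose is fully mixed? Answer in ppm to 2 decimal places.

(a) CYA to add: (48 − 12) = 36 mg/L × 234,000 L = 8424 g cyanuric acid.
(a) At 99% purity: 8424 / 0.99 = 8509 g product.

(b) Volume: 387 m³ = 387,000 L.
(b) Available chlorine delivered: 2230 g × 0.597 = 1331 g as Cl₂.
(b) Concentration rise: 1331 g / 387,000 L = 3.44 mg/L = 3.44 ppm.
(b) Final FC: 2.5 + 3.44 = 5.94 ppm.

(a) 8.51 kg; (b) 5.94 ppm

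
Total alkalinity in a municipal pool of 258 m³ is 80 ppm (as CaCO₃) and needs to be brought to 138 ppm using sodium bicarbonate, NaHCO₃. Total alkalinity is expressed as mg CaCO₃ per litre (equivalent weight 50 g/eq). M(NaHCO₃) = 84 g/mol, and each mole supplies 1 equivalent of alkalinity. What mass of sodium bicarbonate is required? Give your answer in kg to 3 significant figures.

Volume: 258 m³ = 258,000 L.
Alkalinity to add: (138 − 80) = 58 mg/L as CaCO₃ × 258,000 L = 14,960 g as CaCO₃.
Equivalents: 14,960 g ÷ 50 g/eq = 299.3 eq.
NaHCO₃ supplies 1 eq per mole → 299.3 mol.
Mass: 299.3 mol × 84 g/mol = 25,140 g.

25.1 kg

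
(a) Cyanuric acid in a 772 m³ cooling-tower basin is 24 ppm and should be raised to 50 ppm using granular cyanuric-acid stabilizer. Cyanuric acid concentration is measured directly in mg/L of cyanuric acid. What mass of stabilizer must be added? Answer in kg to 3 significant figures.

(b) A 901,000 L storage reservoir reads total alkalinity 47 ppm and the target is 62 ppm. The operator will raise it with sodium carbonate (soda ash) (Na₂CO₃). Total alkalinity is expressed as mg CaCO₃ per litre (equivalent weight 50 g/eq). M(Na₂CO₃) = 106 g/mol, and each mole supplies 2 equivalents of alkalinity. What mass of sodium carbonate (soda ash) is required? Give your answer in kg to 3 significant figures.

(a) Volume: 772 m³ = 772,000 L.
(a) CYA to add: (50 − 24) = 26 mg/L × 772,000 L = 20,070 g cyanuric acid.

(b) Alkalinity to add: (62 − 47) = 15 mg/L as CaCO₃ × 901,000 L = 13,520 g as CaCO₃.
(b) Equivalents: 13,520 g ÷ 50 g/eq = 270.3 eq.
(b) Each mole of Na₂CO₃ supplies 2 eq, so 270.3 / 2 = 135.2 mol.
(b) Mass: 135.2 mol × 106 g/mol = 14,330 g.

(a) 20.1 kg; (b) 14.3 kg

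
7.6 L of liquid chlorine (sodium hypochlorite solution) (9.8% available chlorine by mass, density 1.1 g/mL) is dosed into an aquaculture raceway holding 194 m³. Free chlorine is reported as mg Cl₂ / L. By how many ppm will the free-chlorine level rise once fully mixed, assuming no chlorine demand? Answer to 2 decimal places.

4.22 ppm

Volume: 194 m³ = 194,000 L.
Mass of solution: 7.6 L × 1000 mL/L × 1.1 g/mL = 8360 g.
Available chlorine delivered: 8360 g × 0.098 = 819.3 g as Cl₂.
Concentration rise: 819.3 g / 194,000 L = 4.223 mg/L = 4.22 ppm.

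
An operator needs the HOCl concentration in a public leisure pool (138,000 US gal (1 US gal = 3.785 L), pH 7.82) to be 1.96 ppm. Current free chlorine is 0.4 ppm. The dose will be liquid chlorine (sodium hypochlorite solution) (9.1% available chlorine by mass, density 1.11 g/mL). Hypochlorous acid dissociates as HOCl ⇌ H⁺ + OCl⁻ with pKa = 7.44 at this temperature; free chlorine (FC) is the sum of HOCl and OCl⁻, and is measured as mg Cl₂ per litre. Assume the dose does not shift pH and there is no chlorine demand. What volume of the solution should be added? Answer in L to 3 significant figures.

Volume: 138,000 US gal × 3.785 L/gal = 522,330 L.
[OCl⁻]/[HOCl] = 10^(pH − pKa) = 10^(7.82 − 7.44) = 2.399; fraction as HOCl = 1/(1 + 2.399) = 0.2942.
Free chlorine required for 1.96 ppm HOCl: 1.96 / 0.2942 = 6.662 ppm.
FC to add: 6.662 − 0.4 = 6.262 mg/L as Cl₂.
Cl₂ equivalent: 6.262 mg/L × 522,330 L = 3271 g.
Product at 9.1% available Cl: 3271 / 0.091 = 35,940 g.
Volume: 35,940 g ÷ 1.11 g/mL = 32,380 mL.

32.4 L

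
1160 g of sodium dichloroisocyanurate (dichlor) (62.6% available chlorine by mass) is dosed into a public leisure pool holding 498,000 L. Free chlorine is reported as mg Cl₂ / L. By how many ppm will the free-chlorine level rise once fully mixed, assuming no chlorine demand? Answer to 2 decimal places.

1.46 ppm

Available chlorine delivered: 1160 g × 0.626 = 726.2 g as Cl₂.
Concentration rise: 726.2 g / 498,000 L = 1.458 mg/L = 1.46 ppm.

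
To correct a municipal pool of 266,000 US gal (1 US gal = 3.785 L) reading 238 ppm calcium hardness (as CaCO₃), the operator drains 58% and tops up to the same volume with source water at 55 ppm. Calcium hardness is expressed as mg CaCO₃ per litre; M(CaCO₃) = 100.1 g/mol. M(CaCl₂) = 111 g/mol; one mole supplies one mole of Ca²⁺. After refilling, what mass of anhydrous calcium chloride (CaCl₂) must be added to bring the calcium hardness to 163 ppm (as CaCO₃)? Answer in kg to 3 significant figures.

Volume: 266,000 US gal × 3.785 L/gal = 1,006,810 L.
After draining 58% and refilling: 238 × 0.42 + 55 × 0.58 = 131.86 ppm.
Deficit to target: 163 − 131.86 = 31.14 mg/L.
As CaCO₃: 31.14 mg/L × 1,006,810 L = 31,350 g; ÷ 100.1 = 313.2 mol Ca²⁺.
Mass: 313.2 × 111 = 34,770 g.

34.8 kg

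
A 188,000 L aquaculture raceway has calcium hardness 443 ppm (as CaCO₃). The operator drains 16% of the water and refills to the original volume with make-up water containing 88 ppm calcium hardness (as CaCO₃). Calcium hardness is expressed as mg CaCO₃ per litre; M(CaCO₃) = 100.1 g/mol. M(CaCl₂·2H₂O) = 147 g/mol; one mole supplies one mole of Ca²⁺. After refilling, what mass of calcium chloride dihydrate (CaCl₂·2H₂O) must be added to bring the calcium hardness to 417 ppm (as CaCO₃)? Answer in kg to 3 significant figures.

8.50 kg

After draining 16% and refilling: 443 × 0.84 + 88 × 0.16 = 386.2 ppm.
Deficit to target: 417 − 386.2 = 30.8 mg/L.
As CaCO₃: 30.8 mg/L × 188,000 L = 5790 g; ÷ 100.1 = 57.85 mol Ca²⁺.
Mass: 57.85 × 147 = 8503 g.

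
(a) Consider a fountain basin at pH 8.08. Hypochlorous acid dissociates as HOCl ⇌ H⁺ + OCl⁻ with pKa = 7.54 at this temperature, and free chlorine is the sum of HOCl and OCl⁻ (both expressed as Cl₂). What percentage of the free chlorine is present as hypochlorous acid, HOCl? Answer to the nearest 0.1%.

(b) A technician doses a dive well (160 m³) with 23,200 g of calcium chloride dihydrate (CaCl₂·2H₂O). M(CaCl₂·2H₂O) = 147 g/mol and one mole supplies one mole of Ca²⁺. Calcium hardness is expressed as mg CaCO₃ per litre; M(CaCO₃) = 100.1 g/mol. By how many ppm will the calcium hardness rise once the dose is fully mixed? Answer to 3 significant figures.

(a) [OCl⁻]/[HOCl] = 10^(pH − pKa) = 10^(8.08 − 7.54) = 10^0.54 = 3.467.
(a) Fraction as HOCl = 1 / (1 + 3.467) = 0.2238.

(b) Volume: 160 m³ = 160,000 L.
(b) Moles of Ca²⁺: 23,200 g ÷ 147 g/mol = 157.8 mol.
(b) As CaCO₃: 157.8 mol × 100.1 g/mol = 15,800 g.
(b) Rise: 15,800 g / 160,000 L × 1000 = 98.74 mg/L.

(a) 22.4%; (b) 98.7 ppm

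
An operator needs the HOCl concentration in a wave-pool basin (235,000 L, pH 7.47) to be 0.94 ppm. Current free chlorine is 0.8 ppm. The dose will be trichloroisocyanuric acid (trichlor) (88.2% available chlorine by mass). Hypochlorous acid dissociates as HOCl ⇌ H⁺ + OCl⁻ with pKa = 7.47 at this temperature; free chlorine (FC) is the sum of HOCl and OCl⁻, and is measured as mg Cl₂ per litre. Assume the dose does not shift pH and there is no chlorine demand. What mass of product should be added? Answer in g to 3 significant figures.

288 g

[OCl⁻]/[HOCl] = 10^(pH − pKa) = 10^(7.47 − 7.47) = 1; fraction as HOCl = 1/(1 + 1) = 0.5.
Free chlorine required for 0.94 ppm HOCl: 0.94 / 0.5 = 1.88 ppm.
FC to add: 1.88 − 0.8 = 1.08 mg/L as Cl₂.
Cl₂ equivalent: 1.08 mg/L × 235,000 L = 253.8 g.
Product at 88.2% available Cl: 253.8 / 0.882 = 287.8 g.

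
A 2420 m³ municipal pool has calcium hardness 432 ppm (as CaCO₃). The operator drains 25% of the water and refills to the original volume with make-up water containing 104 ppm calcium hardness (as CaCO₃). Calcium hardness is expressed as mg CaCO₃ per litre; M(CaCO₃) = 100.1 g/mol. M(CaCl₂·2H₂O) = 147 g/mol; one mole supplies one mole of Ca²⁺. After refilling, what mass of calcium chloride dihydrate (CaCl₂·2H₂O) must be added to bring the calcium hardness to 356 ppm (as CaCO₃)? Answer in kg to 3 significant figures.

21.3 kg

Volume: 2420 m³ = 2,420,000 L.
After draining 25% and refilling: 432 × 0.75 + 104 × 0.25 = 350 ppm.
Deficit to target: 356 − 350 = 6 mg/L.
As CaCO₃: 6 mg/L × 2,420,000 L = 14,520 g; ÷ 100.1 = 145.1 mol Ca²⁺.
Mass: 145.1 × 147 = 21,320 g.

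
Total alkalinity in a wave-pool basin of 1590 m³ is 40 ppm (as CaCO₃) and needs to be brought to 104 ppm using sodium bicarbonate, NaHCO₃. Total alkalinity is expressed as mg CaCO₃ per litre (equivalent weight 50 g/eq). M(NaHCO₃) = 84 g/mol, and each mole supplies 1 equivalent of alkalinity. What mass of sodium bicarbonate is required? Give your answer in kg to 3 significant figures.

171 kg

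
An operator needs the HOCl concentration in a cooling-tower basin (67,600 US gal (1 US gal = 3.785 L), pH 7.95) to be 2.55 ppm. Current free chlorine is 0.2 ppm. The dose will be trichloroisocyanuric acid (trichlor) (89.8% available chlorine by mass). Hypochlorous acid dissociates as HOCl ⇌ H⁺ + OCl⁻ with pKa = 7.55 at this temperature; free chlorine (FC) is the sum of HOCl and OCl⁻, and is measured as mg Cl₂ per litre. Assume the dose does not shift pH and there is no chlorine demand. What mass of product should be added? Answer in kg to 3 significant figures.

2.49 kg

Volume: 67,600 US gal × 3.785 L/gal = 255,866 L.
[OCl⁻]/[HOCl] = 10^(pH − pKa) = 10^(7.95 − 7.55) = 2.512; fraction as HOCl = 1/(1 + 2.512) = 0.2847.
Free chlorine required for 2.55 ppm HOCl: 2.55 / 0.2847 = 8.955 ppm.
FC to add: 8.955 − 0.2 = 8.755 mg/L as Cl₂.
Cl₂ equivalent: 8.755 mg/L × 255,866 L = 2240 g.
Product at 89.8% available Cl: 2240 / 0.898 = 2495 g.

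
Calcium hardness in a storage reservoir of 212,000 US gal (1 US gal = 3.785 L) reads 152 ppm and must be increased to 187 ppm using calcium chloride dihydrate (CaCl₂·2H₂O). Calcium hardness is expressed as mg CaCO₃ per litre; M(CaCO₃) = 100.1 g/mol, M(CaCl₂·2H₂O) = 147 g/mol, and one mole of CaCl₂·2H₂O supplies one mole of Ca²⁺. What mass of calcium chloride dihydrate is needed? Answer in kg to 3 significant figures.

Volume: 212,000 US gal × 3.785 L/gal = 802,420 L.
Hardness to add: (187 − 152) = 35 mg/L as CaCO₃ × 802,420 L = 28,080 g as CaCO₃.
Moles of Ca²⁺ (1 mol Ca²⁺ ≡ 1 mol CaCO₃): 28,080 / 100.1 g/mol = 280.6 mol.
Mass of CaCl₂·2H₂O: 280.6 × 147 = 41,240 g.

41.2 kg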